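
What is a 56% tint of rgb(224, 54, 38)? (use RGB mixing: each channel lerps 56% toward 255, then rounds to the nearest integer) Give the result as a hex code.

#F1A7A0

Per channel, c → c + 0.56(255 − c):
  R: 224 + 0.56×(255−224) = 224 + 17.36 = 241.36 → 241
  G: 54 + 112.56 = 166.56 → 167
  B: 38 + 121.52 = 159.52 → 160
rgb(241, 167, 160) = #F1A7A0.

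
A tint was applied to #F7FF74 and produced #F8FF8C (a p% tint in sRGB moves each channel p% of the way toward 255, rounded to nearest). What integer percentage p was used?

17%

#F7FF74 is rgb(247, 255, 116); #F8FF8C is rgb(248, 255, 140).
On the B channel (widest range): 140 ≈ 116 + (p/100)(255 − 116), so p ≈ 100×(140 − 116)/(255 − 116) = 2400/139 = 17.27.
p = 17 reproduces all three channels after rounding.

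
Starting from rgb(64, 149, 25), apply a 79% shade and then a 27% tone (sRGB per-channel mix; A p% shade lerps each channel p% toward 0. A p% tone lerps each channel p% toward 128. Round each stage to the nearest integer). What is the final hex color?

Lerp each channel 79% toward 0:
  R: 64 + 0.79×(0−64) = 64 − 50.56 = 13.44 → 13
  G: 149 + 0.79×(0−149) = 149 − 117.71 = 31.29 → 31
  B: 25 − 19.75 = 5.25 → 5
After the shade: rgb(13, 31, 5) = #0d1f05.
Per channel, c → c + 0.27(128 − c):
  R: 13 + 31.05 = 44.05 → 44
  G: 31 + 26.19 = 57.19 → 57
  B: 5 + 33.21 = 38.21 → 38
rgb(44, 57, 38) = #2c3926.

#2c3926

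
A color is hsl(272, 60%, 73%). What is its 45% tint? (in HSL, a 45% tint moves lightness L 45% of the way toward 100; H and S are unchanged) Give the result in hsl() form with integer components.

L moves 45% from 73 toward 100: 73 + 12.15 = 85.15 → 85.
H and S are unchanged.

hsl(272, 60%, 85%)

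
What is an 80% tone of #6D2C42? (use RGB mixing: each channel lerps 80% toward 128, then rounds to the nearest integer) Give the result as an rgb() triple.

rgb(124, 111, 116)

#6D2C42 is rgb(109, 44, 66).
Lerp each channel 80% toward 128:
  R: 109 + 0.8×(128−109) = 109 + 15.2 = 124.2 → 124
  G: 44 + 67.2 = 111.2 → 111
  B: 66 + 49.6 = 115.6 → 116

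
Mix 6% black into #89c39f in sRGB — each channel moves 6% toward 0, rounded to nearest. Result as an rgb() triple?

#89c39f is rgb(137, 195, 159).
A 6% shade moves each channel 6% toward 0:
  R: 137 + 0.06×(0−137) = 137 − 8.22 = 128.78 → 129
  G: 195 + 0.06×(0−195) = 195 − 11.7 = 183.3 → 183
  B: 159 − 9.54 = 149.46 → 149

rgb(129, 183, 149)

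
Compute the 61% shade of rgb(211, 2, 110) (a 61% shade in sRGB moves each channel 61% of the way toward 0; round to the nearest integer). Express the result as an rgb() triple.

rgb(82, 1, 43)

Lerp each channel 61% toward 0:
  R: 211 + 0.61×(0−211) = 211 − 128.71 = 82.29 → 82
  G: 2 + 0.61×(0−2) = 2 − 1.22 = 0.78 → 1
  B: 110 + 0.61×(0−110) = 110 − 67.1 = 42.9 → 43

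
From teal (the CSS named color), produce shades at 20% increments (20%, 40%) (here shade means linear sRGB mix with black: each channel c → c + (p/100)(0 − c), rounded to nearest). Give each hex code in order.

CSS teal is rgb(0, 128, 128).
20%: (0→0, 128 − 25.6 = 102.4→102, 128 − 25.6 = 102.4→102) → #006666
40%: (0→0, 128 − 51.2 = 76.8→77, 128 − 51.2 = 76.8→77) → #004D4D

#006666, #004D4D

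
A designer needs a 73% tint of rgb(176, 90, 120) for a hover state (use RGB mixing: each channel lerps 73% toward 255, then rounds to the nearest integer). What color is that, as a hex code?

#EAD2DB

Lerp each channel 73% toward 255:
  R: 176 + 57.67 = 233.67 → 234
  G: 90 + 120.45 = 210.45 → 210
  B: 120 + 0.73×(255−120) = 120 + 98.55 = 218.55 → 219
rgb(234, 210, 219) = #EAD2DB.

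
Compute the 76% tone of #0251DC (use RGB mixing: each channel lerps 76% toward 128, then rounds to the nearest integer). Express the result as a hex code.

#627596

#0251DC is rgb(2, 81, 220).
A 76% tone moves each channel 76% toward 128:
  R: 2 + 0.76×(128−2) = 2 + 95.76 = 97.76 → 98
  G: 81 + 0.76×(128−81) = 81 + 35.72 = 116.72 → 117
  B: 220 − 69.92 = 150.08 → 150
rgb(98, 117, 150) = #627596.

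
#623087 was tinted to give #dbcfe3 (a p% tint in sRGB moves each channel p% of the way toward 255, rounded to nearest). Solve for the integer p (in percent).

#623087 is rgb(98, 48, 135); #dbcfe3 is rgb(219, 207, 227).
On the G channel (widest range): 207 ≈ 48 + (p/100)(255 − 48), so p ≈ 100×(207 − 48)/(255 − 48) = 15900/207 = 76.81.
p = 77 reproduces all three channels after rounding.

77%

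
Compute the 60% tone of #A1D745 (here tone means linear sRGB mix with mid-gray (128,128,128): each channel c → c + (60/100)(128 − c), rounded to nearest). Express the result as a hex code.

#8DA368

#A1D745 is rgb(161, 215, 69).
A 60% tone moves each channel 60% toward 128:
  R: 161 + 0.6×(128−161) = 161 − 19.8 = 141.2 → 141
  G: 215 + 0.6×(128−215) = 215 − 52.2 = 162.8 → 163
  B: 69 + 0.6×(128−69) = 69 + 35.4 = 104.4 → 104
rgb(141, 163, 104) = #8DA368.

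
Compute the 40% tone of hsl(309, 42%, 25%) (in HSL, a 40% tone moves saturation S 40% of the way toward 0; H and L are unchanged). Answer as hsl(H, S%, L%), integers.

hsl(309, 25%, 25%)

S moves 40% from 42 toward 0: 42 − 16.8 = 25.2 → 25.
H and L are unchanged.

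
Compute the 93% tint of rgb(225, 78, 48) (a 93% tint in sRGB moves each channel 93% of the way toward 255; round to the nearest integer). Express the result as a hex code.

#FDF3F1

Per channel, c → c + 0.93(255 − c):
  R: 225 + 27.9 = 252.9 → 253
  G: 78 + 164.61 = 242.61 → 243
  B: 48 + 0.93×(255−48) = 48 + 192.51 = 240.51 → 241
rgb(253, 243, 241) = #FDF3F1.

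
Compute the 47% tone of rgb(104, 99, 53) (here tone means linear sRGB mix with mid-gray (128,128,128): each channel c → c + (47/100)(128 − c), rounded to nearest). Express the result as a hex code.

#737158

Lerp each channel 47% toward 128:
  R: 104 + 0.47×(128−104) = 104 + 11.28 = 115.28 → 115
  G: 99 + 13.63 = 112.63 → 113
  B: 53 + 35.25 = 88.25 → 88
rgb(115, 113, 88) = #737158.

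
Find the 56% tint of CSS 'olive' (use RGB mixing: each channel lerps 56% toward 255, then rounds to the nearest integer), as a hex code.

CSS olive is rgb(128, 128, 0).
A 56% tint moves each channel 56% toward 255:
  R: 128 + 0.56×(255−128) = 128 + 71.12 = 199.12 → 199
  G: 128 + 0.56×(255−128) = 128 + 71.12 = 199.12 → 199
  B: 0 + 0.56×(255−0) = 0 + 142.8 = 142.8 → 143
rgb(199, 199, 143) = #c7c78f.

#c7c78f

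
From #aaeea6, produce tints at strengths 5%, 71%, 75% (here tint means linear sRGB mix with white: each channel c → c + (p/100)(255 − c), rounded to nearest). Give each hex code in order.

#aaeea6 is rgb(170, 238, 166).
5%: (170 + 4.25 = 174.25→174, 238 + 0.85 = 238.85→239, 166 + 4.45 = 170.45→170) → #aeefaa
71%: (170 + 60.35 = 230.35→230, 238 + 12.07 = 250.07→250, 166 + 63.19 = 229.19→229) → #e6fae5
75%: (170 + 63.75 = 233.75→234, 238 + 12.75 = 250.75→251, 166 + 66.75 = 232.75→233) → #eafbe9

#aeefaa, #e6fae5, #eafbe9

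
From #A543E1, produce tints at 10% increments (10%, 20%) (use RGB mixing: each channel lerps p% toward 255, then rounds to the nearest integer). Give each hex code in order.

#AE56E4, #B769E7

#A543E1 is rgb(165, 67, 225).
10%: (165 + 9 = 174→174, 67 + 18.8 = 85.8→86, 225 + 3 = 228→228) → #AE56E4
20%: (165 + 18 = 183→183, 67 + 37.6 = 104.6→105, 225 + 6 = 231→231) → #B769E7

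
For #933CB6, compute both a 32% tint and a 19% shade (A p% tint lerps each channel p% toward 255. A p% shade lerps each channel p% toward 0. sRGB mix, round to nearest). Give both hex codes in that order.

#B67ACD, #773193

#933CB6 is rgb(147, 60, 182).
32% tint:
  R: 147 + 0.32×(255−147) = 147 + 34.56 = 181.56 → 182
  G: 60 + 0.32×(255−60) = 60 + 62.4 = 122.4 → 122
  B: 182 + 23.36 = 205.36 → 205
  → #B67ACD
19% shade:
  R: 147 + 0.19×(0−147) = 147 − 27.93 = 119.07 → 119
  G: 60 − 11.4 = 48.6 → 49
  B: 182 + 0.19×(0−182) = 182 − 34.58 = 147.42 → 147
  → #773193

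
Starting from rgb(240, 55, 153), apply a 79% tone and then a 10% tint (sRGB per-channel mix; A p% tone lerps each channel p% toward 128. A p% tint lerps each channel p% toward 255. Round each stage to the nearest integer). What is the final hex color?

A 79% tone moves each channel 79% toward 128:
  R: 240 + 0.79×(128−240) = 240 − 88.48 = 151.52 → 152
  G: 55 + 57.67 = 112.67 → 113
  B: 153 + 0.79×(128−153) = 153 − 19.75 = 133.25 → 133
After the tone: rgb(152, 113, 133) = #987185.
Lerp each channel 10% toward 255:
  R: 152 + 0.1×(255−152) = 152 + 10.3 = 162.3 → 162
  G: 113 + 0.1×(255−113) = 113 + 14.2 = 127.2 → 127
  B: 133 + 12.2 = 145.2 → 145
rgb(162, 127, 145) = #a27f91.

#a27f91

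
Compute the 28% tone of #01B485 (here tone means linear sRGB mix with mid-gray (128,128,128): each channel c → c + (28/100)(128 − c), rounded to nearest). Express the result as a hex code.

#01B485 is rgb(1, 180, 133).
Per channel, c → c + 0.28(128 − c):
  R: 1 + 0.28×(128−1) = 1 + 35.56 = 36.56 → 37
  G: 180 + 0.28×(128−180) = 180 − 14.56 = 165.44 → 165
  B: 133 + 0.28×(128−133) = 133 − 1.4 = 131.6 → 132
rgb(37, 165, 132) = #25A584.

#25A584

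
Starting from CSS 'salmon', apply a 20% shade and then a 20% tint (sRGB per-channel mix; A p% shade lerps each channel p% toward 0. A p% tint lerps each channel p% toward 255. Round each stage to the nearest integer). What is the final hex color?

CSS salmon is rgb(250, 128, 114).
A 20% shade moves each channel 20% toward 0:
  R: 250 + 0.2×(0−250) = 250 − 50 = 200 → 200
  G: 128 + 0.2×(0−128) = 128 − 25.6 = 102.4 → 102
  B: 114 + 0.2×(0−114) = 114 − 22.8 = 91.2 → 91
After the shade: rgb(200, 102, 91) = #C8665B.
Lerp each channel 20% toward 255:
  R: 200 + 0.2×(255−200) = 200 + 11 = 211 → 211
  G: 102 + 0.2×(255−102) = 102 + 30.6 = 132.6 → 133
  B: 91 + 32.8 = 123.8 → 124
rgb(211, 133, 124) = #D3857C.

#D3857C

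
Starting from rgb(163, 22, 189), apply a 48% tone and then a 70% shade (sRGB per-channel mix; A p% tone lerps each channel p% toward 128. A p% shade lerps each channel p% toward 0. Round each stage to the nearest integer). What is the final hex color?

A 48% tone moves each channel 48% toward 128:
  R: 163 + 0.48×(128−163) = 163 − 16.8 = 146.2 → 146
  G: 22 + 50.88 = 72.88 → 73
  B: 189 − 29.28 = 159.72 → 160
After the tone: rgb(146, 73, 160) = #9249A0.
Lerp each channel 70% toward 0:
  R: 146 + 0.7×(0−146) = 146 − 102.2 = 43.8 → 44
  G: 73 + 0.7×(0−73) = 73 − 51.1 = 21.9 → 22
  B: 160 + 0.7×(0−160) = 160 − 112 = 48 → 48
rgb(44, 22, 48) = #2C1630.

#2C1630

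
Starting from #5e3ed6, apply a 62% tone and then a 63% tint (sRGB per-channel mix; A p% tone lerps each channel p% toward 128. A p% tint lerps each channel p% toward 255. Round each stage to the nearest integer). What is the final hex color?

#5e3ed6 is rgb(94, 62, 214).
Per channel, c → c + 0.62(128 − c):
  R: 94 + 0.62×(128−94) = 94 + 21.08 = 115.08 → 115
  G: 62 + 0.62×(128−62) = 62 + 40.92 = 102.92 → 103
  B: 214 + 0.62×(128−214) = 214 − 53.32 = 160.68 → 161
After the tone: rgb(115, 103, 161) = #7367a1.
Lerp each channel 63% toward 255:
  R: 115 + 0.63×(255−115) = 115 + 88.2 = 203.2 → 203
  G: 103 + 95.76 = 198.76 → 199
  B: 161 + 59.22 = 220.22 → 220
rgb(203, 199, 220) = #cbc7dc.

#cbc7dc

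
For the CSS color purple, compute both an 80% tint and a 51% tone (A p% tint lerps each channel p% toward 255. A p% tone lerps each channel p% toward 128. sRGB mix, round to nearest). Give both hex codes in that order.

CSS purple is rgb(128, 0, 128).
80% tint:
  R: 128 + 0.8×(255−128) = 128 + 101.6 = 229.6 → 230
  G: 0 + 204 = 204 → 204
  B: 128 + 101.6 = 229.6 → 230
  → #E6CCE6
51% tone:
  R: 128 + 0 = 128 → 128
  G: 0 + 65.28 = 65.28 → 65
  B: 128 + 0.51×(128−128) = 128 + 0 = 128 → 128
  → #804180

#E6CCE6, #804180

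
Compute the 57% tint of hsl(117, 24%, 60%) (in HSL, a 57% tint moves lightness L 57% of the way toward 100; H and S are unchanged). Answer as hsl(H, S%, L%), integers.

hsl(117, 24%, 83%)

L moves 57% from 60 toward 100: 60 + 22.8 = 82.8 → 83.
H and S are unchanged.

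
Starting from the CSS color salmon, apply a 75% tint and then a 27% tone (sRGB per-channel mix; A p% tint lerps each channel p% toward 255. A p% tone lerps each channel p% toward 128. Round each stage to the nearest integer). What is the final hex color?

#DCC5C3

CSS salmon is rgb(250, 128, 114).
A 75% tint moves each channel 75% toward 255:
  R: 250 + 3.75 = 253.75 → 254
  G: 128 + 0.75×(255−128) = 128 + 95.25 = 223.25 → 223
  B: 114 + 105.75 = 219.75 → 220
After the tint: rgb(254, 223, 220) = #FEDFDC.
A 27% tone moves each channel 27% toward 128:
  R: 254 + 0.27×(128−254) = 254 − 34.02 = 219.98 → 220
  G: 223 + 0.27×(128−223) = 223 − 25.65 = 197.35 → 197
  B: 220 − 24.84 = 195.16 → 195
rgb(220, 197, 195) = #DCC5C3.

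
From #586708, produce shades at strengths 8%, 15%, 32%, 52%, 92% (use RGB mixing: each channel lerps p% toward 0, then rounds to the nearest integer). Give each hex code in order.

#586708 is rgb(88, 103, 8).
8%: (88 − 7.04 = 80.96→81, 103 − 8.24 = 94.76→95, 8 − 0.64 = 7.36→7) → #515F07
15%: (88 − 13.2 = 74.8→75, 103 − 15.45 = 87.55→88, 8 − 1.2 = 6.8→7) → #4B5807
32%: (88 − 28.16 = 59.84→60, 103 − 32.96 = 70.04→70, 8 − 2.56 = 5.44→5) → #3C4605
52%: (88 − 45.76 = 42.24→42, 103 − 53.56 = 49.44→49, 8 − 4.16 = 3.84→4) → #2A3104
92%: (88 − 80.96 = 7.04→7, 103 − 94.76 = 8.24→8, 8 − 7.36 = 0.64→1) → #070801

#515F07, #4B5807, #3C4605, #2A3104, #070801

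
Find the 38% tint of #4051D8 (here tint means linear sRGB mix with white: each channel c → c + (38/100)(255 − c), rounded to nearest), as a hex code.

#4051D8 is rgb(64, 81, 216).
A 38% tint moves each channel 38% toward 255:
  R: 64 + 0.38×(255−64) = 64 + 72.58 = 136.58 → 137
  G: 81 + 0.38×(255−81) = 81 + 66.12 = 147.12 → 147
  B: 216 + 14.82 = 230.82 → 231
rgb(137, 147, 231) = #8993E7.

#8993E7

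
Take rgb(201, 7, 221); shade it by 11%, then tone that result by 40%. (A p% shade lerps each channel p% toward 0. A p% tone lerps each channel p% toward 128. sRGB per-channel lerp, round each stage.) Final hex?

An 11% shade moves each channel 11% toward 0:
  R: 201 − 22.11 = 178.89 → 179
  G: 7 − 0.77 = 6.23 → 6
  B: 221 + 0.11×(0−221) = 221 − 24.31 = 196.69 → 197
After the shade: rgb(179, 6, 197) = #B306C5.
A 40% tone moves each channel 40% toward 128:
  R: 179 − 20.4 = 158.6 → 159
  G: 6 + 0.4×(128−6) = 6 + 48.8 = 54.8 → 55
  B: 197 + 0.4×(128−197) = 197 − 27.6 = 169.4 → 169
rgb(159, 55, 169) = #9F37A9.

#9F37A9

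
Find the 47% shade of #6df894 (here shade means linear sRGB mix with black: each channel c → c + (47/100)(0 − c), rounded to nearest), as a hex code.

#3a834e

#6df894 is rgb(109, 248, 148).
Lerp each channel 47% toward 0:
  R: 109 + 0.47×(0−109) = 109 − 51.23 = 57.77 → 58
  G: 248 + 0.47×(0−248) = 248 − 116.56 = 131.44 → 131
  B: 148 − 69.56 = 78.44 → 78
rgb(58, 131, 78) = #3a834e.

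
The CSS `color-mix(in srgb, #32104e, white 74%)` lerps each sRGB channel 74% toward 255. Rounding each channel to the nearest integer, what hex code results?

#cac1d1

#32104e is rgb(50, 16, 78).
Per channel, c → c + 0.74(255 − c):
  R: 50 + 0.74×(255−50) = 50 + 151.7 = 201.7 → 202
  G: 16 + 0.74×(255−16) = 16 + 176.86 = 192.86 → 193
  B: 78 + 130.98 = 208.98 → 209
rgb(202, 193, 209) = #cac1d1.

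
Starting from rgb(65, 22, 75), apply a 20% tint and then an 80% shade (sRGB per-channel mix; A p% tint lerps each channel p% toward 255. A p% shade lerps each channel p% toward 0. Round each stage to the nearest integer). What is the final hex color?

A 20% tint moves each channel 20% toward 255:
  R: 65 + 0.2×(255−65) = 65 + 38 = 103 → 103
  G: 22 + 46.6 = 68.6 → 69
  B: 75 + 0.2×(255−75) = 75 + 36 = 111 → 111
After the tint: rgb(103, 69, 111) = #67456F.
An 80% shade moves each channel 80% toward 0:
  R: 103 + 0.8×(0−103) = 103 − 82.4 = 20.6 → 21
  G: 69 − 55.2 = 13.8 → 14
  B: 111 + 0.8×(0−111) = 111 − 88.8 = 22.2 → 22
rgb(21, 14, 22) = #150E16.

#150E16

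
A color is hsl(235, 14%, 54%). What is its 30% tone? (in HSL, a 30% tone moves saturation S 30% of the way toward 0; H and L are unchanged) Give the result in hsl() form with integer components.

hsl(235, 10%, 54%)

S moves 30% from 14 toward 0: 14 − 4.2 = 9.8 → 10.
H and L are unchanged.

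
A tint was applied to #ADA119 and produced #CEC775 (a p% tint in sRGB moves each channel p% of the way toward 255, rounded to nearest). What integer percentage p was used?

#ADA119 is rgb(173, 161, 25); #CEC775 is rgb(206, 199, 117).
On the B channel (widest range): 117 ≈ 25 + (p/100)(255 − 25), so p ≈ 100×(117 − 25)/(255 − 25) = 9200/230 = 40.00.
p = 40 reproduces all three channels after rounding.

40%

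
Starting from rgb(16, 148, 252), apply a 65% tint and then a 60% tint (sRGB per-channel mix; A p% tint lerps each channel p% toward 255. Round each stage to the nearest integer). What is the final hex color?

Lerp each channel 65% toward 255:
  R: 16 + 155.35 = 171.35 → 171
  G: 148 + 0.65×(255−148) = 148 + 69.55 = 217.55 → 218
  B: 252 + 0.65×(255−252) = 252 + 1.95 = 253.95 → 254
After the tint: rgb(171, 218, 254) = #ABDAFE.
Per channel, c → c + 0.6(255 − c):
  R: 171 + 50.4 = 221.4 → 221
  G: 218 + 22.2 = 240.2 → 240
  B: 254 + 0.6 = 254.6 → 255
rgb(221, 240, 255) = #DDF0FF.

#DDF0FF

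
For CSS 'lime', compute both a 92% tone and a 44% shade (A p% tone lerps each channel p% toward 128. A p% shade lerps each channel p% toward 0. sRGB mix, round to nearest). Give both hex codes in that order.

#768A76, #008F00

CSS lime is rgb(0, 255, 0).
92% tone:
  R: 0 + 0.92×(128−0) = 0 + 117.76 = 117.76 → 118
  G: 255 − 116.84 = 138.16 → 138
  B: 0 + 117.76 = 117.76 → 118
  → #768A76
44% shade:
  R: 0 + 0 = 0 → 0
  G: 255 + 0.44×(0−255) = 255 − 112.2 = 142.8 → 143
  B: 0 + 0.44×(0−0) = 0 + 0 = 0 → 0
  → #008F00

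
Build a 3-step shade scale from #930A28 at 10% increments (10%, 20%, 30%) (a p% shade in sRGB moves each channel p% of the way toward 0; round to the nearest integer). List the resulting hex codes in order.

#930A28 is rgb(147, 10, 40).
10%: (147 − 14.7 = 132.3→132, 10 − 1 = 9→9, 40 − 4 = 36→36) → #840924
20%: (147 − 29.4 = 117.6→118, 10 − 2 = 8→8, 40 − 8 = 32→32) → #760820
30%: (147 − 44.1 = 102.9→103, 10 − 3 = 7→7, 40 − 12 = 28→28) → #67071C

#840924, #760820, #67071C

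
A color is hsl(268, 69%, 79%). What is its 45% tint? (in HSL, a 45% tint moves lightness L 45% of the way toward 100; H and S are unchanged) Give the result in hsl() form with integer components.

L moves 45% from 79 toward 100: 79 + 9.45 = 88.45 → 88.
H and S are unchanged.

hsl(268, 69%, 88%)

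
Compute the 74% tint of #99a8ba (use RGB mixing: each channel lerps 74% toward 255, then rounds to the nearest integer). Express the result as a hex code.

#e4e8ed

#99a8ba is rgb(153, 168, 186).
Per channel, c → c + 0.74(255 − c):
  R: 153 + 0.74×(255−153) = 153 + 75.48 = 228.48 → 228
  G: 168 + 0.74×(255−168) = 168 + 64.38 = 232.38 → 232
  B: 186 + 0.74×(255−186) = 186 + 51.06 = 237.06 → 237
rgb(228, 232, 237) = #e4e8ed.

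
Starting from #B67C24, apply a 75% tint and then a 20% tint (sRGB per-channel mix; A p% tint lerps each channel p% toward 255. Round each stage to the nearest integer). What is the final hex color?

#F1E5D3

#B67C24 is rgb(182, 124, 36).
Per channel, c → c + 0.75(255 − c):
  R: 182 + 54.75 = 236.75 → 237
  G: 124 + 0.75×(255−124) = 124 + 98.25 = 222.25 → 222
  B: 36 + 0.75×(255−36) = 36 + 164.25 = 200.25 → 200
After the tint: rgb(237, 222, 200) = #EDDEC8.
A 20% tint moves each channel 20% toward 255:
  R: 237 + 3.6 = 240.6 → 241
  G: 222 + 0.2×(255−222) = 222 + 6.6 = 228.6 → 229
  B: 200 + 0.2×(255−200) = 200 + 11 = 211 → 211
rgb(241, 229, 211) = #F1E5D3.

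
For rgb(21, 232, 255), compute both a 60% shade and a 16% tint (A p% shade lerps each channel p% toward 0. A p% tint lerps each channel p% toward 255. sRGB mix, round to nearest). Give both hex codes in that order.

60% shade:
  R: 21 + 0.6×(0−21) = 21 − 12.6 = 8.4 → 8
  G: 232 + 0.6×(0−232) = 232 − 139.2 = 92.8 → 93
  B: 255 − 153 = 102 → 102
  → #085d66
16% tint:
  R: 21 + 0.16×(255−21) = 21 + 37.44 = 58.44 → 58
  G: 232 + 0.16×(255−232) = 232 + 3.68 = 235.68 → 236
  B: 255 + 0.16×(255−255) = 255 + 0 = 255 → 255
  → #3aecff

#085d66, #3aecff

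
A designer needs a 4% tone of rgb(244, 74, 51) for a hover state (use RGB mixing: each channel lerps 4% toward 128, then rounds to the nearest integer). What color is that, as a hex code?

#EF4C36

Per channel, c → c + 0.04(128 − c):
  R: 244 − 4.64 = 239.36 → 239
  G: 74 + 0.04×(128−74) = 74 + 2.16 = 76.16 → 76
  B: 51 + 3.08 = 54.08 → 54
rgb(239, 76, 54) = #EF4C36.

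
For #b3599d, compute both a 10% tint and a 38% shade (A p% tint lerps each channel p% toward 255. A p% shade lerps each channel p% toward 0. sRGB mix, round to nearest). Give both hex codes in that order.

#b3599d is rgb(179, 89, 157).
10% tint:
  R: 179 + 0.1×(255−179) = 179 + 7.6 = 186.6 → 187
  G: 89 + 16.6 = 105.6 → 106
  B: 157 + 0.1×(255−157) = 157 + 9.8 = 166.8 → 167
  → #bb6aa7
38% shade:
  R: 179 − 68.02 = 110.98 → 111
  G: 89 − 33.82 = 55.18 → 55
  B: 157 − 59.66 = 97.34 → 97
  → #6f3761

#bb6aa7, #6f3761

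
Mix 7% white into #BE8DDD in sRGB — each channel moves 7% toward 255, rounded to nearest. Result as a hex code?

#BE8DDD is rgb(190, 141, 221).
Lerp each channel 7% toward 255:
  R: 190 + 4.55 = 194.55 → 195
  G: 141 + 7.98 = 148.98 → 149
  B: 221 + 2.38 = 223.38 → 223
rgb(195, 149, 223) = #C395DF.

#C395DF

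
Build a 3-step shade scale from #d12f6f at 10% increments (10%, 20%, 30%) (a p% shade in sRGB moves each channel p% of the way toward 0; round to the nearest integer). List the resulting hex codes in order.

#d12f6f is rgb(209, 47, 111).
10%: (209 − 20.9 = 188.1→188, 47 − 4.7 = 42.3→42, 111 − 11.1 = 99.9→100) → #bc2a64
20%: (209 − 41.8 = 167.2→167, 47 − 9.4 = 37.6→38, 111 − 22.2 = 88.8→89) → #a72659
30%: (209 − 62.7 = 146.3→146, 47 − 14.1 = 32.9→33, 111 − 33.3 = 77.7→78) → #92214e

#bc2a64, #a72659, #92214e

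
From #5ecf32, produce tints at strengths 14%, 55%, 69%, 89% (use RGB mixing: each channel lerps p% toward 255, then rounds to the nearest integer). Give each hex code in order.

#5ecf32 is rgb(94, 207, 50).
14%: (94 + 22.54 = 116.54→117, 207 + 6.72 = 213.72→214, 50 + 28.7 = 78.7→79) → #75d64f
55%: (94 + 88.55 = 182.55→183, 207 + 26.4 = 233.4→233, 50 + 112.75 = 162.75→163) → #b7e9a3
69%: (94 + 111.09 = 205.09→205, 207 + 33.12 = 240.12→240, 50 + 141.45 = 191.45→191) → #cdf0bf
89%: (94 + 143.29 = 237.29→237, 207 + 42.72 = 249.72→250, 50 + 182.45 = 232.45→232) → #edfae8

#75d64f, #b7e9a3, #cdf0bf, #edfae8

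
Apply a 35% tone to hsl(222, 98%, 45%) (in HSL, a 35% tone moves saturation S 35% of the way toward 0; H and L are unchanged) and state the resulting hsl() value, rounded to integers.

hsl(222, 64%, 45%)

S moves 35% from 98 toward 0: 98 − 34.3 = 63.7 → 64.
H and L are unchanged.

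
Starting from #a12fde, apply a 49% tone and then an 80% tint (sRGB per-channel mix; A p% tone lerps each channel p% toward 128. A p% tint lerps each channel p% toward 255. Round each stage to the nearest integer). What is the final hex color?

#e9ddef

#a12fde is rgb(161, 47, 222).
Per channel, c → c + 0.49(128 − c):
  R: 161 + 0.49×(128−161) = 161 − 16.17 = 144.83 → 145
  G: 47 + 0.49×(128−47) = 47 + 39.69 = 86.69 → 87
  B: 222 + 0.49×(128−222) = 222 − 46.06 = 175.94 → 176
After the tone: rgb(145, 87, 176) = #9157b0.
Lerp each channel 80% toward 255:
  R: 145 + 88 = 233 → 233
  G: 87 + 0.8×(255−87) = 87 + 134.4 = 221.4 → 221
  B: 176 + 0.8×(255−176) = 176 + 63.2 = 239.2 → 239
rgb(233, 221, 239) = #e9ddef.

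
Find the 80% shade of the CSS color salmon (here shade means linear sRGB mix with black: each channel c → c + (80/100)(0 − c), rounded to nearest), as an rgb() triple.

CSS salmon is rgb(250, 128, 114).
An 80% shade moves each channel 80% toward 0:
  R: 250 + 0.8×(0−250) = 250 − 200 = 50 → 50
  G: 128 + 0.8×(0−128) = 128 − 102.4 = 25.6 → 26
  B: 114 + 0.8×(0−114) = 114 − 91.2 = 22.8 → 23

rgb(50, 26, 23)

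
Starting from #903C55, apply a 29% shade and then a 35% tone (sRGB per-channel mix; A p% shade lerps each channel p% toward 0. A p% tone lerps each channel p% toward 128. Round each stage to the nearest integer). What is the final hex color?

#6F4954

#903C55 is rgb(144, 60, 85).
Lerp each channel 29% toward 0:
  R: 144 + 0.29×(0−144) = 144 − 41.76 = 102.24 → 102
  G: 60 + 0.29×(0−60) = 60 − 17.4 = 42.6 → 43
  B: 85 + 0.29×(0−85) = 85 − 24.65 = 60.35 → 60
After the shade: rgb(102, 43, 60) = #662B3C.
Per channel, c → c + 0.35(128 − c):
  R: 102 + 0.35×(128−102) = 102 + 9.1 = 111.1 → 111
  G: 43 + 29.75 = 72.75 → 73
  B: 60 + 0.35×(128−60) = 60 + 23.8 = 83.8 → 84
rgb(111, 73, 84) = #6F4954.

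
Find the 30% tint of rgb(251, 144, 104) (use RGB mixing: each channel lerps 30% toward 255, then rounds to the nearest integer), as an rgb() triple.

Per channel, c → c + 0.3(255 − c):
  R: 251 + 0.3×(255−251) = 251 + 1.2 = 252.2 → 252
  G: 144 + 0.3×(255−144) = 144 + 33.3 = 177.3 → 177
  B: 104 + 0.3×(255−104) = 104 + 45.3 = 149.3 → 149

rgb(252, 177, 149)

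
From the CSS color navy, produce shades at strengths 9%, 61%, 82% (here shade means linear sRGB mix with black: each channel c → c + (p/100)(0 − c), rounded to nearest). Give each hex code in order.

#000074, #000032, #000017

CSS navy is rgb(0, 0, 128).
9%: (0→0, 0→0, 128 − 11.52 = 116.48→116) → #000074
61%: (0→0, 0→0, 128 − 78.08 = 49.92→50) → #000032
82%: (0→0, 0→0, 128 − 104.96 = 23.04→23) → #000017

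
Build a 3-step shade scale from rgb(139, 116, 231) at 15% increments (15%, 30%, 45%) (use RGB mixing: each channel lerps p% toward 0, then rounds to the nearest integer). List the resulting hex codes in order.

15%: (139 − 20.85 = 118.15→118, 116 − 17.4 = 98.6→99, 231 − 34.65 = 196.35→196) → #7663C4
30%: (139 − 41.7 = 97.3→97, 116 − 34.8 = 81.2→81, 231 − 69.3 = 161.7→162) → #6151A2
45%: (139 − 62.55 = 76.45→76, 116 − 52.2 = 63.8→64, 231 − 103.95 = 127.05→127) → #4C407F

#7663C4, #6151A2, #4C407F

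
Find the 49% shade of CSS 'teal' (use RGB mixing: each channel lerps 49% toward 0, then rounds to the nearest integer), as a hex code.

#004141

CSS teal is rgb(0, 128, 128).
A 49% shade moves each channel 49% toward 0:
  R: 0 + 0 = 0 → 0
  G: 128 − 62.72 = 65.28 → 65
  B: 128 + 0.49×(0−128) = 128 − 62.72 = 65.28 → 65
rgb(0, 65, 65) = #004141.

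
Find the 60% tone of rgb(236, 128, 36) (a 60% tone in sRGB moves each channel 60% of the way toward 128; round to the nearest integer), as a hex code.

Per channel, c → c + 0.6(128 − c):
  R: 236 + 0.6×(128−236) = 236 − 64.8 = 171.2 → 171
  G: 128 + 0 = 128 → 128
  B: 36 + 55.2 = 91.2 → 91
rgb(171, 128, 91) = #AB805B.

#AB805B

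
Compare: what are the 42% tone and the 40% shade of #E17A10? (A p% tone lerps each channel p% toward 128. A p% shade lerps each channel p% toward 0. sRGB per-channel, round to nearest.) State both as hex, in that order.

#E17A10 is rgb(225, 122, 16).
42% tone:
  R: 225 − 40.74 = 184.26 → 184
  G: 122 + 2.52 = 124.52 → 125
  B: 16 + 47.04 = 63.04 → 63
  → #B87D3F
40% shade:
  R: 225 − 90 = 135 → 135
  G: 122 − 48.8 = 73.2 → 73
  B: 16 − 6.4 = 9.6 → 10
  → #87490A

#B87D3F, #87490A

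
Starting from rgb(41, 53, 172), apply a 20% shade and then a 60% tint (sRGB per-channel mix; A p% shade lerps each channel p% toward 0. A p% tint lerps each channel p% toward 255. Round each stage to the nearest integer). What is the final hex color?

Lerp each channel 20% toward 0:
  R: 41 − 8.2 = 32.8 → 33
  G: 53 + 0.2×(0−53) = 53 − 10.6 = 42.4 → 42
  B: 172 − 34.4 = 137.6 → 138
After the shade: rgb(33, 42, 138) = #212A8A.
Lerp each channel 60% toward 255:
  R: 33 + 133.2 = 166.2 → 166
  G: 42 + 127.8 = 169.8 → 170
  B: 138 + 0.6×(255−138) = 138 + 70.2 = 208.2 → 208
rgb(166, 170, 208) = #A6AAD0.

#A6AAD0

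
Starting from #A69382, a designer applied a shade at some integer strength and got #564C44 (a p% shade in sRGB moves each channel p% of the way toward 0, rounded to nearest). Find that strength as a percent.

48%

#A69382 is rgb(166, 147, 130); #564C44 is rgb(86, 76, 68).
On the R channel (widest range): 86 ≈ 166 + (p/100)(0 − 166), so p ≈ 100×(86 − 166)/(0 − 166) = -8000/-166 = 48.19.
p = 48 reproduces all three channels after rounding.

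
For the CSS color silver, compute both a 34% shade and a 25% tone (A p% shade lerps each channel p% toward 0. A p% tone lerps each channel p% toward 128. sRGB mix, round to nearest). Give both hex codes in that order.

#7F7F7F, #B0B0B0

CSS silver is rgb(192, 192, 192).
34% shade:
  R: 192 + 0.34×(0−192) = 192 − 65.28 = 126.72 → 127
  G: 192 + 0.34×(0−192) = 192 − 65.28 = 126.72 → 127
  B: 192 + 0.34×(0−192) = 192 − 65.28 = 126.72 → 127
  → #7F7F7F
25% tone:
  R: 192 + 0.25×(128−192) = 192 − 16 = 176 → 176
  G: 192 + 0.25×(128−192) = 192 − 16 = 176 → 176
  B: 192 − 16 = 176 → 176
  → #B0B0B0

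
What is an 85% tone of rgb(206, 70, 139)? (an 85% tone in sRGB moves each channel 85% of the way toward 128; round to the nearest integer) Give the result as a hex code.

#8C7782

Per channel, c → c + 0.85(128 − c):
  R: 206 + 0.85×(128−206) = 206 − 66.3 = 139.7 → 140
  G: 70 + 0.85×(128−70) = 70 + 49.3 = 119.3 → 119
  B: 139 + 0.85×(128−139) = 139 − 9.35 = 129.65 → 130
rgb(140, 119, 130) = #8C7782.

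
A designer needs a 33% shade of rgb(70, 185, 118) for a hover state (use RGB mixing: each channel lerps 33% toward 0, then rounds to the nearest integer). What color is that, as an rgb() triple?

Lerp each channel 33% toward 0:
  R: 70 + 0.33×(0−70) = 70 − 23.1 = 46.9 → 47
  G: 185 − 61.05 = 123.95 → 124
  B: 118 + 0.33×(0−118) = 118 − 38.94 = 79.06 → 79

rgb(47, 124, 79)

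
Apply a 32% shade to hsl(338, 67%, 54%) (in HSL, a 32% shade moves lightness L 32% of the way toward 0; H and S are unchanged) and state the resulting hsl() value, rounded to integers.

hsl(338, 67%, 37%)

L moves 32% from 54 toward 0: 54 − 17.28 = 36.72 → 37.
H and S are unchanged.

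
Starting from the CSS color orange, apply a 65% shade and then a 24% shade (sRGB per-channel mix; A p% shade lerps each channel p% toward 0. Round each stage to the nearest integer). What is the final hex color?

CSS orange is rgb(255, 165, 0).
Per channel, c → c + 0.65(0 − c):
  R: 255 + 0.65×(0−255) = 255 − 165.75 = 89.25 → 89
  G: 165 + 0.65×(0−165) = 165 − 107.25 = 57.75 → 58
  B: 0 + 0.65×(0−0) = 0 + 0 = 0 → 0
After the shade: rgb(89, 58, 0) = #593A00.
A 24% shade moves each channel 24% toward 0:
  R: 89 − 21.36 = 67.64 → 68
  G: 58 + 0.24×(0−58) = 58 − 13.92 = 44.08 → 44
  B: 0 + 0.24×(0−0) = 0 + 0 = 0 → 0
rgb(68, 44, 0) = #442C00.

#442C00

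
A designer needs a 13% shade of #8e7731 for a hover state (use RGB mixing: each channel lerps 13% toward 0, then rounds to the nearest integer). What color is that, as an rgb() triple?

rgb(124, 104, 43)

#8e7731 is rgb(142, 119, 49).
Per channel, c → c + 0.13(0 − c):
  R: 142 + 0.13×(0−142) = 142 − 18.46 = 123.54 → 124
  G: 119 + 0.13×(0−119) = 119 − 15.47 = 103.53 → 104
  B: 49 − 6.37 = 42.63 → 43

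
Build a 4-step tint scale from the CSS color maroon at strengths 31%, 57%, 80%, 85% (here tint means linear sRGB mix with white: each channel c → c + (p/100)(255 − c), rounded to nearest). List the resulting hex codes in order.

CSS maroon is rgb(128, 0, 0).
31%: (128 + 39.37 = 167.37→167, 0 + 79.05 = 79.05→79, 0 + 79.05 = 79.05→79) → #a74f4f
57%: (128 + 72.39 = 200.39→200, 0 + 145.35 = 145.35→145, 0 + 145.35 = 145.35→145) → #c89191
80%: (128 + 101.6 = 229.6→230, 0 + 204 = 204→204, 0 + 204 = 204→204) → #e6cccc
85%: (128 + 107.95 = 235.95→236, 0 + 216.75 = 216.75→217, 0 + 216.75 = 216.75→217) → #ecd9d9

#a74f4f, #c89191, #e6cccc, #ecd9d9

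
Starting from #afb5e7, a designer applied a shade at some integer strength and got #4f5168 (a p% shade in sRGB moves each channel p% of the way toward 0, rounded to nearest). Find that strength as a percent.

55%

#afb5e7 is rgb(175, 181, 231); #4f5168 is rgb(79, 81, 104).
On the B channel (widest range): 104 ≈ 231 + (p/100)(0 − 231), so p ≈ 100×(104 − 231)/(0 − 231) = -12700/-231 = 54.98.
p = 55 reproduces all three channels after rounding.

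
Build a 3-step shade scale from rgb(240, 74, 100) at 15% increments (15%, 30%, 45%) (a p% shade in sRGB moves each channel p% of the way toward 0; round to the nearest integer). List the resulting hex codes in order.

15%: (240 − 36 = 204→204, 74 − 11.1 = 62.9→63, 100 − 15 = 85→85) → #CC3F55
30%: (240 − 72 = 168→168, 74 − 22.2 = 51.8→52, 100 − 30 = 70→70) → #A83446
45%: (240 − 108 = 132→132, 74 − 33.3 = 40.7→41, 100 − 45 = 55→55) → #842937

#CC3F55, #A83446, #842937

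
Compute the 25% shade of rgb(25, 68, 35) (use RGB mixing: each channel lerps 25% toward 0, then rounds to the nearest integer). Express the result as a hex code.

A 25% shade moves each channel 25% toward 0:
  R: 25 − 6.25 = 18.75 → 19
  G: 68 − 17 = 51 → 51
  B: 35 + 0.25×(0−35) = 35 − 8.75 = 26.25 → 26
rgb(19, 51, 26) = #13331A.

#13331A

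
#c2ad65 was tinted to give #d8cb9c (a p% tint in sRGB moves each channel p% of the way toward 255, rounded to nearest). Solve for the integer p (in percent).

36%

#c2ad65 is rgb(194, 173, 101); #d8cb9c is rgb(216, 203, 156).
On the B channel (widest range): 156 ≈ 101 + (p/100)(255 − 101), so p ≈ 100×(156 − 101)/(255 − 101) = 5500/154 = 35.71.
p = 36 reproduces all three channels after rounding.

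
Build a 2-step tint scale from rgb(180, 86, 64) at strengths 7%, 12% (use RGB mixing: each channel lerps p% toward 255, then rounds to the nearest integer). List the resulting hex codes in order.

#b9624d, #bd6a57

7%: (180 + 5.25 = 185.25→185, 86 + 11.83 = 97.83→98, 64 + 13.37 = 77.37→77) → #b9624d
12%: (180 + 9 = 189→189, 86 + 20.28 = 106.28→106, 64 + 22.92 = 86.92→87) → #bd6a57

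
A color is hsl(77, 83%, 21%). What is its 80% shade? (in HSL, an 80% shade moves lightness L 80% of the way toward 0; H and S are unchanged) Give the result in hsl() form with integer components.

hsl(77, 83%, 4%)

L moves 80% from 21 toward 0: 21 − 16.8 = 4.2 → 4.
H and S are unchanged.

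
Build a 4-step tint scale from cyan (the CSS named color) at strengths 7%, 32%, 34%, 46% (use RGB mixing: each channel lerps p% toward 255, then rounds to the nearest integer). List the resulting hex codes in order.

CSS cyan is rgb(0, 255, 255).
7%: (0 + 17.85 = 17.85→18, 255→255, 255→255) → #12FFFF
32%: (0 + 81.6 = 81.6→82, 255→255, 255→255) → #52FFFF
34%: (0 + 86.7 = 86.7→87, 255→255, 255→255) → #57FFFF
46%: (0 + 117.3 = 117.3→117, 255→255, 255→255) → #75FFFF

#12FFFF, #52FFFF, #57FFFF, #75FFFF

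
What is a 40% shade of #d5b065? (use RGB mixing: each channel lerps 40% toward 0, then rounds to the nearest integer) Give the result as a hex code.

#806a3d

#d5b065 is rgb(213, 176, 101).
A 40% shade moves each channel 40% toward 0:
  R: 213 − 85.2 = 127.8 → 128
  G: 176 − 70.4 = 105.6 → 106
  B: 101 + 0.4×(0−101) = 101 − 40.4 = 60.6 → 61
rgb(128, 106, 61) = #806a3d.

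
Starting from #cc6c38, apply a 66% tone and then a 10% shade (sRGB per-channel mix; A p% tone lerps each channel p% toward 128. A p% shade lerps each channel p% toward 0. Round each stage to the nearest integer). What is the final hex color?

#cc6c38 is rgb(204, 108, 56).
A 66% tone moves each channel 66% toward 128:
  R: 204 + 0.66×(128−204) = 204 − 50.16 = 153.84 → 154
  G: 108 + 0.66×(128−108) = 108 + 13.2 = 121.2 → 121
  B: 56 + 47.52 = 103.52 → 104
After the tone: rgb(154, 121, 104) = #9a7968.
Per channel, c → c + 0.1(0 − c):
  R: 154 + 0.1×(0−154) = 154 − 15.4 = 138.6 → 139
  G: 121 + 0.1×(0−121) = 121 − 12.1 = 108.9 → 109
  B: 104 + 0.1×(0−104) = 104 − 10.4 = 93.6 → 94
rgb(139, 109, 94) = #8b6d5e.

#8b6d5e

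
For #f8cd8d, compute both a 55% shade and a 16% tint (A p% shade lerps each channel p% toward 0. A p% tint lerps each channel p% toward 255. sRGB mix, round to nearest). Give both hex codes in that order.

#705c3f, #f9d59f

#f8cd8d is rgb(248, 205, 141).
55% shade:
  R: 248 + 0.55×(0−248) = 248 − 136.4 = 111.6 → 112
  G: 205 − 112.75 = 92.25 → 92
  B: 141 − 77.55 = 63.45 → 63
  → #705c3f
16% tint:
  R: 248 + 0.16×(255−248) = 248 + 1.12 = 249.12 → 249
  G: 205 + 0.16×(255−205) = 205 + 8 = 213 → 213
  B: 141 + 18.24 = 159.24 → 159
  → #f9d59f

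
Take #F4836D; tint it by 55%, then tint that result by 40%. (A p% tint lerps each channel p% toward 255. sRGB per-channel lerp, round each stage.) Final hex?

#FCDDD7

#F4836D is rgb(244, 131, 109).
Lerp each channel 55% toward 255:
  R: 244 + 0.55×(255−244) = 244 + 6.05 = 250.05 → 250
  G: 131 + 68.2 = 199.2 → 199
  B: 109 + 0.55×(255−109) = 109 + 80.3 = 189.3 → 189
After the tint: rgb(250, 199, 189) = #FAC7BD.
Per channel, c → c + 0.4(255 − c):
  R: 250 + 2 = 252 → 252
  G: 199 + 0.4×(255−199) = 199 + 22.4 = 221.4 → 221
  B: 189 + 0.4×(255−189) = 189 + 26.4 = 215.4 → 215
rgb(252, 221, 215) = #FCDDD7.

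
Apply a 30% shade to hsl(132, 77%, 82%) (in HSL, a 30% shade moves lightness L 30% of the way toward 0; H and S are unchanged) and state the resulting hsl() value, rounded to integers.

L moves 30% from 82 toward 0: 82 − 24.6 = 57.4 → 57.
H and S are unchanged.

hsl(132, 77%, 57%)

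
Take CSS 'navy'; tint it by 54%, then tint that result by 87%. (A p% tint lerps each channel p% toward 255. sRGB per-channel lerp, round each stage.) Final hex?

#F0F0F7

CSS navy is rgb(0, 0, 128).
A 54% tint moves each channel 54% toward 255:
  R: 0 + 137.7 = 137.7 → 138
  G: 0 + 0.54×(255−0) = 0 + 137.7 = 137.7 → 138
  B: 128 + 68.58 = 196.58 → 197
After the tint: rgb(138, 138, 197) = #8A8AC5.
An 87% tint moves each channel 87% toward 255:
  R: 138 + 101.79 = 239.79 → 240
  G: 138 + 0.87×(255−138) = 138 + 101.79 = 239.79 → 240
  B: 197 + 0.87×(255−197) = 197 + 50.46 = 247.46 → 247
rgb(240, 240, 247) = #F0F0F7.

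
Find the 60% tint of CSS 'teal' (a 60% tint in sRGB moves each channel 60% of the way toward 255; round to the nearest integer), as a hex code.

CSS teal is rgb(0, 128, 128).
A 60% tint moves each channel 60% toward 255:
  R: 0 + 153 = 153 → 153
  G: 128 + 0.6×(255−128) = 128 + 76.2 = 204.2 → 204
  B: 128 + 0.6×(255−128) = 128 + 76.2 = 204.2 → 204
rgb(153, 204, 204) = #99CCCC.

#99CCCC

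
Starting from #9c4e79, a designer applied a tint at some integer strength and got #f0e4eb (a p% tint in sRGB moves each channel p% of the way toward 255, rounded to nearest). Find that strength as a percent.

#9c4e79 is rgb(156, 78, 121); #f0e4eb is rgb(240, 228, 235).
On the G channel (widest range): 228 ≈ 78 + (p/100)(255 − 78), so p ≈ 100×(228 − 78)/(255 − 78) = 15000/177 = 84.75.
p = 85 reproduces all three channels after rounding.

85%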